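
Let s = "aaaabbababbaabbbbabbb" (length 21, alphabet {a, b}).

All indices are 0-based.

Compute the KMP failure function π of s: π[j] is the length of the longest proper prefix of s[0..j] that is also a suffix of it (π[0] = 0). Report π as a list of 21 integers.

π[0] = 0
j=1 s[j]='a': π[1]=1 (border 'a')
j=2 s[j]='a': π[2]=2 (border 'aa')
j=3 s[j]='a': π[3]=3 (border 'aaa')
j=4 s[j]='b': k: 3→2→1→0; π[4]=0 (border '')
j=5 s[j]='b': π[5]=0 (border '')
j=6 s[j]='a': π[6]=1 (border 'a')
j=7 s[j]='b': k: 1→0; π[7]=0 (border '')
j=8 s[j]='a': π[8]=1 (border 'a')
j=9 s[j]='b': k: 1→0; π[9]=0 (border '')
j=10 s[j]='b': π[10]=0 (border '')
j=11 s[j]='a': π[11]=1 (border 'a')
j=12 s[j]='a': π[12]=2 (border 'aa')
j=13 s[j]='b': k: 2→1→0; π[13]=0 (border '')
j=14 s[j]='b': π[14]=0 (border '')
j=15 s[j]='b': π[15]=0 (border '')
j=16 s[j]='b': π[16]=0 (border '')
j=17 s[j]='a': π[17]=1 (border 'a')
j=18 s[j]='b': k: 1→0; π[18]=0 (border '')
j=19 s[j]='b': π[19]=0 (border '')
j=20 s[j]='b': π[20]=0 (border '')

[0, 1, 2, 3, 0, 0, 1, 0, 1, 0, 0, 1, 2, 0, 0, 0, 0, 1, 0, 0, 0]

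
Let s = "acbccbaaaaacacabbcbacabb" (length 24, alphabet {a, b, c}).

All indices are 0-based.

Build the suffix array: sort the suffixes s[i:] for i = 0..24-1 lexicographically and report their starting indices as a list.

[6, 7, 8, 9, 21, 14, 19, 12, 10, 0, 23, 5, 18, 22, 15, 16, 2, 20, 13, 11, 4, 17, 1, 3]

rank | idx | suffix
   0 |   6 | aaaaacacabbcbacabb
   1 |   7 | aaaacacabbcbacabb
   2 |   8 | aaacacabbcbacabb
   3 |   9 | aacacabbcbacabb
   4 |  21 | abb
   5 |  14 | abbcbacabb
   6 |  19 | acabb
   7 |  12 | acabbcbacabb
   8 |  10 | acacabbcbacabb
   9 |   0 | acbccbaaaaacacabbcbacabb
  10 |  23 | b
  11 |   5 | baaaaacacabbcbacabb
  12 |  18 | bacabb
  13 |  22 | bb
  14 |  15 | bbcbacabb
  15 |  16 | bcbacabb
  16 |   2 | bccbaaaaacacabbcbacabb
  17 |  20 | cabb
  18 |  13 | cabbcbacabb
  19 |  11 | cacabbcbacabb
  20 |   4 | cbaaaaacacabbcbacabb
  21 |  17 | cbacabb
  22 |   1 | cbccbaaaaacacabbcbacabb
  23 |   3 | ccbaaaaacacabbcbacabb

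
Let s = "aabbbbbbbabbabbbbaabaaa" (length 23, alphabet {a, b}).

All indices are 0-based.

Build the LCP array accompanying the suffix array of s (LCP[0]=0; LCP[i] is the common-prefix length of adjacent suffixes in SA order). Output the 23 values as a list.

rank→(start, suffix):
  0 → (22, 'a')
  1 → (21, 'aa')
  2 → (20, 'aaa')
  3 → (17, 'aabaaa')
  4 → (0, 'aabbbbbbbabbabbbbaabaaa')
  5 → (18, 'abaaa')
  6 → (9, 'abbabbbbaabaaa')
  7 → (12, 'abbbbaabaaa')
  8 → (1, 'abbbbbbbabbabbbbaabaaa')
  9 → (19, 'baaa')
  10 → (16, 'baabaaa')
  11 → (8, 'babbabbbbaabaaa')
  12 → (11, 'babbbbaabaaa')
  13 → (15, 'bbaabaaa')
  14 → (7, 'bbabbabbbbaabaaa')
  15 → (10, 'bbabbbbaabaaa')
  16 → (14, 'bbbaabaaa')
  17 → (6, 'bbbabbabbbbaabaaa')
  18 → (13, 'bbbbaabaaa')
  19 → (5, 'bbbbabbabbbbaabaaa')
  20 → (4, 'bbbbbabbabbbbaabaaa')
  21 → (3, 'bbbbbbabbabbbbaabaaa')
  22 → (2, 'bbbbbbbabbabbbbaabaaa')

SA = [22, 21, 20, 17, 0, 18, 9, 12, 1, 19, 16, 8, 11, 15, 7, 10, 14, 6, 13, 5, 4, 3, 2]
i: (SA[i-1],SA[i]) lcp shared
  1: (22,21) 1 'a'
  2: (21,20) 2 'aa'
  3: (20,17) 2 'aa'
  4: (17,0) 3 'aab'
  5: (0,18) 1 'a'
  6: (18,9) 2 'ab'
  7: (9,12) 3 'abb'
  8: (12,1) 5 'abbbb'
  9: (1,19) 0 ''
  10: (19,16) 3 'baa'
  11: (16,8) 2 'ba'
  12: (8,11) 4 'babb'
  13: (11,15) 1 'b'
  14: (15,7) 3 'bba'
  15: (7,10) 5 'bbabb'
  16: (10,14) 2 'bb'
  17: (14,6) 4 'bbba'
  18: (6,13) 3 'bbb'
  19: (13,5) 5 'bbbba'
  20: (5,4) 4 'bbbb'
  21: (4,3) 5 'bbbbb'
  22: (3,2) 6 'bbbbbb'

[0, 1, 2, 2, 3, 1, 2, 3, 5, 0, 3, 2, 4, 1, 3, 5, 2, 4, 3, 5, 4, 5, 6]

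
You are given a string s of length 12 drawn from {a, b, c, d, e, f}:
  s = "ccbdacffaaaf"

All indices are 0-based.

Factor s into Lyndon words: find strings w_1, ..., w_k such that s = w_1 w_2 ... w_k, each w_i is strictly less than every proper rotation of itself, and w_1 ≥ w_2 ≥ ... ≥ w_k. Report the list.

["c", "c", "bd", "acff", "aaaf"]

emit factor 1: 'c' (i=0, period=1)
emit factor 2: 'c' (i=1, period=1)
emit factor 3: 'bd' (i=2, period=2)
emit factor 4: 'acff' (i=4, period=4)
emit factor 5: 'aaaf' (i=8, period=4)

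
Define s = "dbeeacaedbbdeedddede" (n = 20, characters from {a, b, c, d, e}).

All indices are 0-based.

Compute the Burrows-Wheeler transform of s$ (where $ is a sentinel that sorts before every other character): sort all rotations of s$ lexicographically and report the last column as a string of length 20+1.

eecdbdae$ededbdeaedbd

rank  rotation               last
    0  $dbeeacaedbbdeedddede  e
    1  acaedbbdeedddede$dbee  e
    2  aedbbdeedddede$dbeeac  c
    3  bbdeedddede$dbeeacaed  d
    4  bdeedddede$dbeeacaedb  b
    5  beeacaedbbdeedddede$d  d
    6  caedbbdeedddede$dbeea  a
    7  dbbdeedddede$dbeeacae  e
    8  dbeeacaedbbdeedddede$  $
    9  dddede$dbeeacaedbbdee  e
   10  ddede$dbeeacaedbbdeed  d
   11  de$dbeeacaedbbdeeddde  e
   12  dede$dbeeacaedbbdeedd  d
   13  deedddede$dbeeacaedbb  b
   14  e$dbeeacaedbbdeeddded  d
   15  eacaedbbdeedddede$dbe  e
   16  edbbdeedddede$dbeeaca  a
   17  edddede$dbeeacaedbbde  e
   18  ede$dbeeacaedbbdeeddd  d
   19  eeacaedbbdeedddede$db  b
   20  eedddede$dbeeacaedbbd  d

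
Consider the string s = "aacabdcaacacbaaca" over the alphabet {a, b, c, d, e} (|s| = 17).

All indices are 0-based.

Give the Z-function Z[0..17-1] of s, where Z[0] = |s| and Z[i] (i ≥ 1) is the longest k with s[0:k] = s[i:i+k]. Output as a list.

[17, 1, 0, 1, 0, 0, 0, 4, 1, 0, 1, 0, 0, 4, 1, 0, 1]

Z[0]=17
i=1: outside box; Z[1]=1 scan→box=[1,2)
i=2: outside box; Z[2]=0
i=3: outside box; Z[3]=1 scan→box=[3,4)
i=4: outside box; Z[4]=0
i=5: outside box; Z[5]=0
i=6: outside box; Z[6]=0
i=7: outside box; Z[7]=4 scan→box=[7,11)
i=8: min(r-i=3, Z[1]=1)=1; Z[8]=1
i=9: min(r-i=2, Z[2]=0)=0; Z[9]=0
i=10: min(r-i=1, Z[3]=1)=1; Z[10]=1
i=11: outside box; Z[11]=0
i=12: outside box; Z[12]=0
i=13: outside box; Z[13]=4 scan→box=[13,17)
i=14: min(r-i=3, Z[1]=1)=1; Z[14]=1
i=15: min(r-i=2, Z[2]=0)=0; Z[15]=0
i=16: min(r-i=1, Z[3]=1)=1; Z[16]=1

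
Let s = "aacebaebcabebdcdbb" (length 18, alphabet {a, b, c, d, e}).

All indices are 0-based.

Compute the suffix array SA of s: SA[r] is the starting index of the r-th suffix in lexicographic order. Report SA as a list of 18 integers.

[0, 9, 1, 5, 17, 4, 16, 7, 12, 10, 8, 14, 2, 15, 13, 3, 6, 11]

rank→(start, suffix):
  0 → (0, 'aacebaebcabebdcdbb')
  1 → (9, 'abebdcdbb')
  2 → (1, 'acebaebcabebdcdbb')
  3 → (5, 'aebcabebdcdbb')
  4 → (17, 'b')
  5 → (4, 'baebcabebdcdbb')
  6 → (16, 'bb')
  7 → (7, 'bcabebdcdbb')
  8 → (12, 'bdcdbb')
  9 → (10, 'bebdcdbb')
  10 → (8, 'cabebdcdbb')
  11 → (14, 'cdbb')
  12 → (2, 'cebaebcabebdcdbb')
  13 → (15, 'dbb')
  14 → (13, 'dcdbb')
  15 → (3, 'ebaebcabebdcdbb')
  16 → (6, 'ebcabebdcdbb')
  17 → (11, 'ebdcdbb')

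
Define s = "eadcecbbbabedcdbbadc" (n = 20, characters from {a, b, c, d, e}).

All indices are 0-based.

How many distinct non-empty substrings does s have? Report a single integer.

187

rank | idx | suffix
   0 |   9 | abedcdbbadc
   1 |  17 | adc
   2 |   1 | adcecbbbabedcdbbadc
   3 |   8 | babedcdbbadc
   4 |  16 | badc
   5 |   7 | bbabedcdbbadc
   6 |  15 | bbadc
   7 |   6 | bbbabedcdbbadc
   8 |  10 | bedcdbbadc
   9 |  19 | c
  10 |   5 | cbbbabedcdbbadc
  11 |  13 | cdbbadc
  12 |   3 | cecbbbabedcdbbadc
  13 |  14 | dbbadc
  14 |  18 | dc
  15 |  12 | dcdbbadc
  16 |   2 | dcecbbbabedcdbbadc
  17 |   0 | eadcecbbbabedcdbbadc
  18 |   4 | ecbbbabedcdbbadc
  19 |  11 | edcdbbadc

SA = [9, 17, 1, 8, 16, 7, 15, 6, 10, 19, 5, 13, 3, 14, 18, 12, 2, 0, 4, 11]
rank  pair      lcp
   1  s[9:],s[17:]  1  'a'
   2  s[17:],s[1:]  3  'adc'
   3  s[1:],s[8:]  0  ''
   4  s[8:],s[16:]  2  'ba'
   5  s[16:],s[7:]  1  'b'
   6  s[7:],s[15:]  3  'bba'
   7  s[15:],s[6:]  2  'bb'
   8  s[6:],s[10:]  1  'b'
   9  s[10:],s[19:]  0  ''
  10  s[19:],s[5:]  1  'c'
  11  s[5:],s[13:]  1  'c'
  12  s[13:],s[3:]  1  'c'
  13  s[3:],s[14:]  0  ''
  14  s[14:],s[18:]  1  'd'
  15  s[18:],s[12:]  2  'dc'
  16  s[12:],s[2:]  2  'dc'
  17  s[2:],s[0:]  0  ''
  18  s[0:],s[4:]  1  'e'
  19  s[4:],s[11:]  1  'e'

n(n+1)/2 = 20·21/2 = 210
Σ LCP = 0 + 1 + 3 + 0 + 2 + 1 + 3 + 2 + 1 + 0 + 1 + 1 + 1 + 0 + 1 + 2 + 2 + 0 + 1 + 1 = 23
distinct = 210 − 23 = 187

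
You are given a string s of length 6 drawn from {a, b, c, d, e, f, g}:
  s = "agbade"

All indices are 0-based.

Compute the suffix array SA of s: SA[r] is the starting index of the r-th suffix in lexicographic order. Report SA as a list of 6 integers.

rank | idx | suffix
   0 |   3 | ade
   1 |   0 | agbade
   2 |   2 | bade
   3 |   4 | de
   4 |   5 | e
   5 |   1 | gbade

[3, 0, 2, 4, 5, 1]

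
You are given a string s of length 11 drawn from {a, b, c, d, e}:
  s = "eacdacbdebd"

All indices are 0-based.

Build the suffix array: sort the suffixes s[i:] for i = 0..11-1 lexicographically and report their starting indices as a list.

sorted suffixes:
  #0 SA[0]=4  'acbdebd'
  #1 SA[1]=1  'acdacbdebd'
  #2 SA[2]=9  'bd'
  #3 SA[3]=6  'bdebd'
  #4 SA[4]=5  'cbdebd'
  #5 SA[5]=2  'cdacbdebd'
  #6 SA[6]=10  'd'
  #7 SA[7]=3  'dacbdebd'
  #8 SA[8]=7  'debd'
  #9 SA[9]=0  'eacdacbdebd'
  #10 SA[10]=8  'ebd'

[4, 1, 9, 6, 5, 2, 10, 3, 7, 0, 8]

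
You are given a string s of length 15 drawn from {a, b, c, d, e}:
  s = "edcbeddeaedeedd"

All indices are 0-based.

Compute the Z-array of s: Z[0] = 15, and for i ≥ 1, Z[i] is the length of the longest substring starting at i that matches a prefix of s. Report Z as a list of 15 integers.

[15, 0, 0, 0, 2, 0, 0, 1, 0, 2, 0, 1, 2, 0, 0]

Z[0]=15
i=1: fresh scan; Z[1]=0
i=2: fresh scan; Z[2]=0
i=3: fresh scan; Z[3]=0
i=4: fresh scan; Z[4]=2 extend→box=[4,6)
i=5: min(r-i=1, Z[1]=0)=0; Z[5]=0
i=6: fresh scan; Z[6]=0
i=7: fresh scan; Z[7]=1 extend→box=[7,8)
i=8: fresh scan; Z[8]=0
i=9: fresh scan; Z[9]=2 extend→box=[9,11)
i=10: min(r-i=1, Z[1]=0)=0; Z[10]=0
i=11: fresh scan; Z[11]=1 extend→box=[11,12)
i=12: fresh scan; Z[12]=2 extend→box=[12,14)
i=13: min(r-i=1, Z[1]=0)=0; Z[13]=0
i=14: fresh scan; Z[14]=0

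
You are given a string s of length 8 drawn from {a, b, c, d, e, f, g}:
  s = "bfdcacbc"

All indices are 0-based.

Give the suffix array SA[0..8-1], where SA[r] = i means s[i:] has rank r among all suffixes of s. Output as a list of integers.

sorted suffixes:
  #0 SA[0]=4  'acbc'
  #1 SA[1]=6  'bc'
  #2 SA[2]=0  'bfdcacbc'
  #3 SA[3]=7  'c'
  #4 SA[4]=3  'cacbc'
  #5 SA[5]=5  'cbc'
  #6 SA[6]=2  'dcacbc'
  #7 SA[7]=1  'fdcacbc'

[4, 6, 0, 7, 3, 5, 2, 1]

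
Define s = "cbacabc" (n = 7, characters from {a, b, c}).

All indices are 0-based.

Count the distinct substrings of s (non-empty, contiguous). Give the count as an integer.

24

sorted suffixes:
  #0 SA[0]=4  'abc'
  #1 SA[1]=2  'acabc'
  #2 SA[2]=1  'bacabc'
  #3 SA[3]=5  'bc'
  #4 SA[4]=6  'c'
  #5 SA[5]=3  'cabc'
  #6 SA[6]=0  'cbacabc'

SA = [4, 2, 1, 5, 6, 3, 0]
i: (SA[i-1],SA[i]) lcp shared
  1: (4,2) 1 'a'
  2: (2,1) 0 ''
  3: (1,5) 1 'b'
  4: (5,6) 0 ''
  5: (6,3) 1 'c'
  6: (3,0) 1 'c'

n(n+1)/2 = 7·8/2 = 28
Σ LCP = 0 + 1 + 0 + 1 + 0 + 1 + 1 = 4
distinct = 28 − 4 = 24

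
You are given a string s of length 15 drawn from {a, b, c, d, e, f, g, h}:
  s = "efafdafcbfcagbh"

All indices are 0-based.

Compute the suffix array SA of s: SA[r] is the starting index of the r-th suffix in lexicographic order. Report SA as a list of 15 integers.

sorted suffixes:
  #0 SA[0]=5  'afcbfcagbh'
  #1 SA[1]=2  'afdafcbfcagbh'
  #2 SA[2]=11  'agbh'
  #3 SA[3]=8  'bfcagbh'
  #4 SA[4]=13  'bh'
  #5 SA[5]=10  'cagbh'
  #6 SA[6]=7  'cbfcagbh'
  #7 SA[7]=4  'dafcbfcagbh'
  #8 SA[8]=0  'efafdafcbfcagbh'
  #9 SA[9]=1  'fafdafcbfcagbh'
  #10 SA[10]=9  'fcagbh'
  #11 SA[11]=6  'fcbfcagbh'
  #12 SA[12]=3  'fdafcbfcagbh'
  #13 SA[13]=12  'gbh'
  #14 SA[14]=14  'h'

[5, 2, 11, 8, 13, 10, 7, 4, 0, 1, 9, 6, 3, 12, 14]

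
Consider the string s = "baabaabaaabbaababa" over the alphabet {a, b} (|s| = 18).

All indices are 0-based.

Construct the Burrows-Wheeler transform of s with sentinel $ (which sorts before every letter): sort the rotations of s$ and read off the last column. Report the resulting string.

abbbbbabaaaaaaa$baa

rank  rotation             last
    0  $baabaabaaabbaababa  a
    1  a$baabaabaaabbaabab  b
    2  aaabbaababa$baabaab  b
    3  aabaaabbaababa$baab  b
    4  aabaabaaabbaababa$b  b
    5  aababa$baabaabaaabb  b
    6  aabbaababa$baabaaba  a
    7  aba$baabaabaaabbaab  b
    8  abaaabbaababa$baaba  a
    9  abaabaaabbaababa$ba  a
   10  ababa$baabaabaaabba  a
   11  abbaababa$baabaabaa  a
   12  ba$baabaabaaabbaaba  a
   13  baaabbaababa$baabaa  a
   14  baabaaabbaababa$baa  a
   15  baabaabaaabbaababa$  $
   16  baababa$baabaabaaab  b
   17  baba$baabaabaaabbaa  a
   18  bbaababa$baabaabaaa  a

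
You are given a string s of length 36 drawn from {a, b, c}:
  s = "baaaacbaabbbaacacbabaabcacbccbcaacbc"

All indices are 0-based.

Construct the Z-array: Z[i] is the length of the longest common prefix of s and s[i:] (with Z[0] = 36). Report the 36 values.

Z[0]=36
i=1: i≥r, start 0; Z[1]=0
i=2: i≥r, start 0; Z[2]=0
i=3: i≥r, start 0; Z[3]=0
i=4: i≥r, start 0; Z[4]=0
i=5: i≥r, start 0; Z[5]=0
i=6: i≥r, start 0; Z[6]=3 scan→box=[6,9)
i=7: min(r-i=2, Z[1]=0)=0; Z[7]=0
i=8: min(r-i=1, Z[2]=0)=0; Z[8]=0
i=9: i≥r, start 0; Z[9]=1 scan→box=[9,10)
i=10: i≥r, start 0; Z[10]=1 scan→box=[10,11)
i=11: i≥r, start 0; Z[11]=3 scan→box=[11,14)
i=12: min(r-i=2, Z[1]=0)=0; Z[12]=0
i=13: min(r-i=1, Z[2]=0)=0; Z[13]=0
i=14: i≥r, start 0; Z[14]=0
i=15: i≥r, start 0; Z[15]=0
i=16: i≥r, start 0; Z[16]=0
i=17: i≥r, start 0; Z[17]=2 scan→box=[17,19)
i=18: min(r-i=1, Z[1]=0)=0; Z[18]=0
i=19: i≥r, start 0; Z[19]=3 scan→box=[19,22)
i=20: min(r-i=2, Z[1]=0)=0; Z[20]=0
i=21: min(r-i=1, Z[2]=0)=0; Z[21]=0
i=22: i≥r, start 0; Z[22]=1 scan→box=[22,23)
i=23: i≥r, start 0; Z[23]=0
i=24: i≥r, start 0; Z[24]=0
i=25: i≥r, start 0; Z[25]=0
i=26: i≥r, start 0; Z[26]=1 scan→box=[26,27)
i=27: i≥r, start 0; Z[27]=0
i=28: i≥r, start 0; Z[28]=0
i=29: i≥r, start 0; Z[29]=1 scan→box=[29,30)
i=30: i≥r, start 0; Z[30]=0
i=31: i≥r, start 0; Z[31]=0
i=32: i≥r, start 0; Z[32]=0
i=33: i≥r, start 0; Z[33]=0
i=34: i≥r, start 0; Z[34]=1 scan→box=[34,35)
i=35: i≥r, start 0; Z[35]=0

[36, 0, 0, 0, 0, 0, 3, 0, 0, 1, 1, 3, 0, 0, 0, 0, 0, 2, 0, 3, 0, 0, 1, 0, 0, 0, 1, 0, 0, 1, 0, 0, 0, 0, 1, 0]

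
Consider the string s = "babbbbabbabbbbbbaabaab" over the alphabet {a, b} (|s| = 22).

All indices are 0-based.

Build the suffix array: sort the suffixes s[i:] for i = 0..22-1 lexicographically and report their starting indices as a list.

[19, 16, 20, 17, 6, 1, 9, 21, 18, 15, 5, 0, 8, 14, 4, 7, 13, 3, 12, 2, 11, 10]

rank | idx | suffix
   0 |  19 | aab
   1 |  16 | aabaab
   2 |  20 | ab
   3 |  17 | abaab
   4 |   6 | abbabbbbbbaabaab
   5 |   1 | abbbbabbabbbbbbaabaab
   6 |   9 | abbbbbbaabaab
   7 |  21 | b
   8 |  18 | baab
   9 |  15 | baabaab
  10 |   5 | babbabbbbbbaabaab
  11 |   0 | babbbbabbabbbbbbaabaab
  12 |   8 | babbbbbbaabaab
  13 |  14 | bbaabaab
  14 |   4 | bbabbabbbbbbaabaab
  15 |   7 | bbabbbbbbaabaab
  16 |  13 | bbbaabaab
  17 |   3 | bbbabbabbbbbbaabaab
  18 |  12 | bbbbaabaab
  19 |   2 | bbbbabbabbbbbbaabaab
  20 |  11 | bbbbbaabaab
  21 |  10 | bbbbbbaabaab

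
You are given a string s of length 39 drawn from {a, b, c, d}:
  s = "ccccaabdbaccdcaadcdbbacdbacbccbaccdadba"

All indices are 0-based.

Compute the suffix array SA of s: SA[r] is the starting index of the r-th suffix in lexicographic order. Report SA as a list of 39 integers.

[38, 4, 14, 5, 25, 31, 9, 21, 35, 15, 37, 24, 30, 8, 20, 19, 27, 6, 3, 13, 29, 26, 2, 28, 1, 0, 32, 10, 33, 22, 17, 11, 34, 36, 23, 7, 18, 12, 16]

rank→(start, suffix):
  0 → (38, 'a')
  1 → (4, 'aabdbaccdcaadcdbbacdbacbccbaccdadba')
  2 → (14, 'aadcdbbacdbacbccbaccdadba')
  3 → (5, 'abdbaccdcaadcdbbacdbacbccbaccdadba')
  4 → (25, 'acbccbaccdadba')
  5 → (31, 'accdadba')
  6 → (9, 'accdcaadcdbbacdbacbccbaccdadba')
  7 → (21, 'acdbacbccbaccdadba')
  8 → (35, 'adba')
  9 → (15, 'adcdbbacdbacbccbaccdadba')
  10 → (37, 'ba')
  11 → (24, 'bacbccbaccdadba')
  12 → (30, 'baccdadba')
  13 → (8, 'baccdcaadcdbbacdbacbccbaccdadba')
  14 → (20, 'bacdbacbccbaccdadba')
  15 → (19, 'bbacdbacbccbaccdadba')
  16 → (27, 'bccbaccdadba')
  17 → (6, 'bdbaccdcaadcdbbacdbacbccbaccdadba')
  18 → (3, 'caabdbaccdcaadcdbbacdbacbccbaccdadba')
  19 → (13, 'caadcdbbacdbacbccbaccdadba')
  20 → (29, 'cbaccdadba')
  21 → (26, 'cbccbaccdadba')
  22 → (2, 'ccaabdbaccdcaadcdbbacdbacbccbaccdadba')
  23 → (28, 'ccbaccdadba')
  24 → (1, 'cccaabdbaccdcaadcdbbacdbacbccbaccdadba')
  25 → (0, 'ccccaabdbaccdcaadcdbbacdbacbccbaccdadba')
  26 → (32, 'ccdadba')
  27 → (10, 'ccdcaadcdbbacdbacbccbaccdadba')
  28 → (33, 'cdadba')
  29 → (22, 'cdbacbccbaccdadba')
  30 → (17, 'cdbbacdbacbccbaccdadba')
  31 → (11, 'cdcaadcdbbacdbacbccbaccdadba')
  32 → (34, 'dadba')
  33 → (36, 'dba')
  34 → (23, 'dbacbccbaccdadba')
  35 → (7, 'dbaccdcaadcdbbacdbacbccbaccdadba')
  36 → (18, 'dbbacdbacbccbaccdadba')
  37 → (12, 'dcaadcdbbacdbacbccbaccdadba')
  38 → (16, 'dcdbbacdbacbccbaccdadba')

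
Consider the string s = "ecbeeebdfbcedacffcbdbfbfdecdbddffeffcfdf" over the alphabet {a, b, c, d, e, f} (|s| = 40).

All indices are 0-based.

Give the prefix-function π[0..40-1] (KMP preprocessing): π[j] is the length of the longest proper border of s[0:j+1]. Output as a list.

π[0] = 0
j=1 s[j]='c': π[1]=0 (border '')
j=2 s[j]='b': π[2]=0 (border '')
j=3 s[j]='e': π[3]=1 (border 'e')
j=4 s[j]='e': k: 1→0; π[4]=1 (border 'e')
j=5 s[j]='e': k: 1→0; π[5]=1 (border 'e')
j=6 s[j]='b': k: 1→0; π[6]=0 (border '')
j=7 s[j]='d': π[7]=0 (border '')
j=8 s[j]='f': π[8]=0 (border '')
j=9 s[j]='b': π[9]=0 (border '')
j=10 s[j]='c': π[10]=0 (border '')
j=11 s[j]='e': π[11]=1 (border 'e')
j=12 s[j]='d': k: 1→0; π[12]=0 (border '')
j=13 s[j]='a': π[13]=0 (border '')
j=14 s[j]='c': π[14]=0 (border '')
j=15 s[j]='f': π[15]=0 (border '')
j=16 s[j]='f': π[16]=0 (border '')
j=17 s[j]='c': π[17]=0 (border '')
j=18 s[j]='b': π[18]=0 (border '')
j=19 s[j]='d': π[19]=0 (border '')
j=20 s[j]='b': π[20]=0 (border '')
j=21 s[j]='f': π[21]=0 (border '')
j=22 s[j]='b': π[22]=0 (border '')
j=23 s[j]='f': π[23]=0 (border '')
j=24 s[j]='d': π[24]=0 (border '')
j=25 s[j]='e': π[25]=1 (border 'e')
j=26 s[j]='c': π[26]=2 (border 'ec')
j=27 s[j]='d': k: 2→0; π[27]=0 (border '')
j=28 s[j]='b': π[28]=0 (border '')
j=29 s[j]='d': π[29]=0 (border '')
j=30 s[j]='d': π[30]=0 (border '')
j=31 s[j]='f': π[31]=0 (border '')
j=32 s[j]='f': π[32]=0 (border '')
j=33 s[j]='e': π[33]=1 (border 'e')
j=34 s[j]='f': k: 1→0; π[34]=0 (border '')
j=35 s[j]='f': π[35]=0 (border '')
j=36 s[j]='c': π[36]=0 (border '')
j=37 s[j]='f': π[37]=0 (border '')
j=38 s[j]='d': π[38]=0 (border '')
j=39 s[j]='f': π[39]=0 (border '')

[0, 0, 0, 1, 1, 1, 0, 0, 0, 0, 0, 1, 0, 0, 0, 0, 0, 0, 0, 0, 0, 0, 0, 0, 0, 1, 2, 0, 0, 0, 0, 0, 0, 1, 0, 0, 0, 0, 0, 0]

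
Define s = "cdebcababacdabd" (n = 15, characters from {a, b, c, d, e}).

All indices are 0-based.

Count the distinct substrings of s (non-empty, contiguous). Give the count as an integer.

105

rank→(start, suffix):
  0 → (5, 'ababacdabd')
  1 → (7, 'abacdabd')
  2 → (12, 'abd')
  3 → (9, 'acdabd')
  4 → (6, 'babacdabd')
  5 → (8, 'bacdabd')
  6 → (3, 'bcababacdabd')
  7 → (13, 'bd')
  8 → (4, 'cababacdabd')
  9 → (10, 'cdabd')
  10 → (0, 'cdebcababacdabd')
  11 → (14, 'd')
  12 → (11, 'dabd')
  13 → (1, 'debcababacdabd')
  14 → (2, 'ebcababacdabd')

SA = [5, 7, 12, 9, 6, 8, 3, 13, 4, 10, 0, 14, 11, 1, 2]
[i] adj suffixes → lcp
  [1] 5/7 → 3 ('aba')
  [2] 7/12 → 2 ('ab')
  [3] 12/9 → 1 ('a')
  [4] 9/6 → 0 ('')
  [5] 6/8 → 2 ('ba')
  [6] 8/3 → 1 ('b')
  [7] 3/13 → 1 ('b')
  [8] 13/4 → 0 ('')
  [9] 4/10 → 1 ('c')
  [10] 10/0 → 2 ('cd')
  [11] 0/14 → 0 ('')
  [12] 14/11 → 1 ('d')
  [13] 11/1 → 1 ('d')
  [14] 1/2 → 0 ('')

n(n+1)/2 = 15·16/2 = 120
Σ LCP = 0 + 3 + 2 + 1 + 0 + 2 + 1 + 1 + 0 + 1 + 2 + 0 + 1 + 1 + 0 = 15
distinct = 120 − 15 = 105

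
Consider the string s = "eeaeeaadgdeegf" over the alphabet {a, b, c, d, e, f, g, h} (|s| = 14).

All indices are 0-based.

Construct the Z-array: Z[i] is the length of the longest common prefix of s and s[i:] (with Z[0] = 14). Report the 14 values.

Z[0]=14
i=1: i≥r, start 0; Z[1]=1 extend→box=[1,2)
i=2: i≥r, start 0; Z[2]=0
i=3: i≥r, start 0; Z[3]=3 extend→box=[3,6)
i=4: min(r-i=2, Z[1]=1)=1; Z[4]=1
i=5: min(r-i=1, Z[2]=0)=0; Z[5]=0
i=6: i≥r, start 0; Z[6]=0
i=7: i≥r, start 0; Z[7]=0
i=8: i≥r, start 0; Z[8]=0
i=9: i≥r, start 0; Z[9]=0
i=10: i≥r, start 0; Z[10]=2 extend→box=[10,12)
i=11: min(r-i=1, Z[1]=1)=1; Z[11]=1
i=12: i≥r, start 0; Z[12]=0
i=13: i≥r, start 0; Z[13]=0

[14, 1, 0, 3, 1, 0, 0, 0, 0, 0, 2, 1, 0, 0]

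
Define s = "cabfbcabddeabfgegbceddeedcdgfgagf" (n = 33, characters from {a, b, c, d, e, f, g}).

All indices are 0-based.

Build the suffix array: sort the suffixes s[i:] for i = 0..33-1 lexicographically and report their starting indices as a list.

rank | idx | suffix
   0 |   6 | abddeabfgegbceddeedcdgfgagf
   1 |   1 | abfbcabddeabfgegbceddeedcdgfgagf
   2 |  11 | abfgegbceddeedcdgfgagf
   3 |  30 | agf
   4 |   4 | bcabddeabfgegbceddeedcdgfgagf
   5 |  17 | bceddeedcdgfgagf
   6 |   7 | bddeabfgegbceddeedcdgfgagf
   7 |   2 | bfbcabddeabfgegbceddeedcdgfgagf
   8 |  12 | bfgegbceddeedcdgfgagf
   9 |   5 | cabddeabfgegbceddeedcdgfgagf
  10 |   0 | cabfbcabddeabfgegbceddeedcdgfgagf
  11 |  25 | cdgfgagf
  12 |  18 | ceddeedcdgfgagf
  13 |  24 | dcdgfgagf
  14 |   8 | ddeabfgegbceddeedcdgfgagf
  15 |  20 | ddeedcdgfgagf
  16 |   9 | deabfgegbceddeedcdgfgagf
  17 |  21 | deedcdgfgagf
  18 |  26 | dgfgagf
  19 |  10 | eabfgegbceddeedcdgfgagf
  20 |  23 | edcdgfgagf
  21 |  19 | eddeedcdgfgagf
  22 |  22 | eedcdgfgagf
  23 |  15 | egbceddeedcdgfgagf
  24 |  32 | f
  25 |   3 | fbcabddeabfgegbceddeedcdgfgagf
  26 |  28 | fgagf
  27 |  13 | fgegbceddeedcdgfgagf
  28 |  29 | gagf
  29 |  16 | gbceddeedcdgfgagf
  30 |  14 | gegbceddeedcdgfgagf
  31 |  31 | gf
  32 |  27 | gfgagf

[6, 1, 11, 30, 4, 17, 7, 2, 12, 5, 0, 25, 18, 24, 8, 20, 9, 21, 26, 10, 23, 19, 22, 15, 32, 3, 28, 13, 29, 16, 14, 31, 27]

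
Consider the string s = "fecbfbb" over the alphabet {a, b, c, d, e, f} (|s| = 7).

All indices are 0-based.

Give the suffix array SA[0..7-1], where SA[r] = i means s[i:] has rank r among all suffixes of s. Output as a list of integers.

rank | idx | suffix
   0 |   6 | b
   1 |   5 | bb
   2 |   3 | bfbb
   3 |   2 | cbfbb
   4 |   1 | ecbfbb
   5 |   4 | fbb
   6 |   0 | fecbfbb

[6, 5, 3, 2, 1, 4, 0]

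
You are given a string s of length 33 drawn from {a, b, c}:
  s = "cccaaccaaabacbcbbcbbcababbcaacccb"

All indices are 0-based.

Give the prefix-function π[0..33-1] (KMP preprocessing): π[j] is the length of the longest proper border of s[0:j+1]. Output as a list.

π[0] = 0
j=1 s[j]='c': π[1]=1 (border 'c')
j=2 s[j]='c': π[2]=2 (border 'cc')
j=3 s[j]='a': k: 2→1→0; π[3]=0 (border '')
j=4 s[j]='a': π[4]=0 (border '')
j=5 s[j]='c': π[5]=1 (border 'c')
j=6 s[j]='c': π[6]=2 (border 'cc')
j=7 s[j]='a': k: 2→1→0; π[7]=0 (border '')
j=8 s[j]='a': π[8]=0 (border '')
j=9 s[j]='a': π[9]=0 (border '')
j=10 s[j]='b': π[10]=0 (border '')
j=11 s[j]='a': π[11]=0 (border '')
j=12 s[j]='c': π[12]=1 (border 'c')
j=13 s[j]='b': k: 1→0; π[13]=0 (border '')
j=14 s[j]='c': π[14]=1 (border 'c')
j=15 s[j]='b': k: 1→0; π[15]=0 (border '')
j=16 s[j]='b': π[16]=0 (border '')
j=17 s[j]='c': π[17]=1 (border 'c')
j=18 s[j]='b': k: 1→0; π[18]=0 (border '')
j=19 s[j]='b': π[19]=0 (border '')
j=20 s[j]='c': π[20]=1 (border 'c')
j=21 s[j]='a': k: 1→0; π[21]=0 (border '')
j=22 s[j]='b': π[22]=0 (border '')
j=23 s[j]='a': π[23]=0 (border '')
j=24 s[j]='b': π[24]=0 (border '')
j=25 s[j]='b': π[25]=0 (border '')
j=26 s[j]='c': π[26]=1 (border 'c')
j=27 s[j]='a': k: 1→0; π[27]=0 (border '')
j=28 s[j]='a': π[28]=0 (border '')
j=29 s[j]='c': π[29]=1 (border 'c')
j=30 s[j]='c': π[30]=2 (border 'cc')
j=31 s[j]='c': π[31]=3 (border 'ccc')
j=32 s[j]='b': k: 3→2→1→0; π[32]=0 (border '')

[0, 1, 2, 0, 0, 1, 2, 0, 0, 0, 0, 0, 1, 0, 1, 0, 0, 1, 0, 0, 1, 0, 0, 0, 0, 0, 1, 0, 0, 1, 2, 3, 0]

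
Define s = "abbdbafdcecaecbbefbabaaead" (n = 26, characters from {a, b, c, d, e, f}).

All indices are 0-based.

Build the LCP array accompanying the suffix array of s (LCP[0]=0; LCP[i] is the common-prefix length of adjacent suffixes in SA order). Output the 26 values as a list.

[0, 1, 2, 1, 1, 2, 1, 0, 2, 2, 1, 2, 1, 1, 0, 1, 1, 0, 1, 1, 0, 1, 2, 1, 0, 1]

rank | idx | suffix
   0 |  21 | aaead
   1 |  19 | abaaead
   2 |   0 | abbdbafdcecaecbbefbabaaead
   3 |  24 | ad
   4 |  22 | aead
   5 |  11 | aecbbefbabaaead
   6 |   5 | afdcecaecbbefbabaaead
   7 |  20 | baaead
   8 |  18 | babaaead
   9 |   4 | bafdcecaecbbefbabaaead
  10 |   1 | bbdbafdcecaecbbefbabaaead
  11 |  14 | bbefbabaaead
  12 |   2 | bdbafdcecaecbbefbabaaead
  13 |  15 | befbabaaead
  14 |  10 | caecbbefbabaaead
  15 |  13 | cbbefbabaaead
  16 |   8 | cecaecbbefbabaaead
  17 |  25 | d
  18 |   3 | dbafdcecaecbbefbabaaead
  19 |   7 | dcecaecbbefbabaaead
  20 |  23 | ead
  21 |   9 | ecaecbbefbabaaead
  22 |  12 | ecbbefbabaaead
  23 |  16 | efbabaaead
  24 |  17 | fbabaaead
  25 |   6 | fdcecaecbbefbabaaead

SA = [21, 19, 0, 24, 22, 11, 5, 20, 18, 4, 1, 14, 2, 15, 10, 13, 8, 25, 3, 7, 23, 9, 12, 16, 17, 6]
[i] adj suffixes → lcp
  [1] 21/19 → 1 ('a')
  [2] 19/0 → 2 ('ab')
  [3] 0/24 → 1 ('a')
  [4] 24/22 → 1 ('a')
  [5] 22/11 → 2 ('ae')
  [6] 11/5 → 1 ('a')
  [7] 5/20 → 0 ('')
  [8] 20/18 → 2 ('ba')
  [9] 18/4 → 2 ('ba')
  [10] 4/1 → 1 ('b')
  [11] 1/14 → 2 ('bb')
  [12] 14/2 → 1 ('b')
  [13] 2/15 → 1 ('b')
  [14] 15/10 → 0 ('')
  [15] 10/13 → 1 ('c')
  [16] 13/8 → 1 ('c')
  [17] 8/25 → 0 ('')
  [18] 25/3 → 1 ('d')
  [19] 3/7 → 1 ('d')
  [20] 7/23 → 0 ('')
  [21] 23/9 → 1 ('e')
  [22] 9/12 → 2 ('ec')
  [23] 12/16 → 1 ('e')
  [24] 16/17 → 0 ('')
  [25] 17/6 → 1 ('f')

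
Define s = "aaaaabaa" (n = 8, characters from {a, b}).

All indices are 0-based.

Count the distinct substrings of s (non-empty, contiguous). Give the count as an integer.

23

rank | idx | suffix
   0 |   7 | a
   1 |   6 | aa
   2 |   0 | aaaaabaa
   3 |   1 | aaaabaa
   4 |   2 | aaabaa
   5 |   3 | aabaa
   6 |   4 | abaa
   7 |   5 | baa

SA = [7, 6, 0, 1, 2, 3, 4, 5]
rank  pair      lcp
   1  s[7:],s[6:]  1  'a'
   2  s[6:],s[0:]  2  'aa'
   3  s[0:],s[1:]  4  'aaaa'
   4  s[1:],s[2:]  3  'aaa'
   5  s[2:],s[3:]  2  'aa'
   6  s[3:],s[4:]  1  'a'
   7  s[4:],s[5:]  0  ''

n(n+1)/2 = 8·9/2 = 36
Σ LCP = 0 + 1 + 2 + 4 + 3 + 2 + 1 + 0 = 13
distinct = 36 − 13 = 23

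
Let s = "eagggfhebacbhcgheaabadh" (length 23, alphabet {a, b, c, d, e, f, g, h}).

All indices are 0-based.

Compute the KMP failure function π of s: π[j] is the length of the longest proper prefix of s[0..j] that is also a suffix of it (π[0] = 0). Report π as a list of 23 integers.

π[0] = 0
j=1 s[j]='a': π[1]=0 (border '')
j=2 s[j]='g': π[2]=0 (border '')
j=3 s[j]='g': π[3]=0 (border '')
j=4 s[j]='g': π[4]=0 (border '')
j=5 s[j]='f': π[5]=0 (border '')
j=6 s[j]='h': π[6]=0 (border '')
j=7 s[j]='e': π[7]=1 (border 'e')
j=8 s[j]='b': k: 1→0; π[8]=0 (border '')
j=9 s[j]='a': π[9]=0 (border '')
j=10 s[j]='c': π[10]=0 (border '')
j=11 s[j]='b': π[11]=0 (border '')
j=12 s[j]='h': π[12]=0 (border '')
j=13 s[j]='c': π[13]=0 (border '')
j=14 s[j]='g': π[14]=0 (border '')
j=15 s[j]='h': π[15]=0 (border '')
j=16 s[j]='e': π[16]=1 (border 'e')
j=17 s[j]='a': π[17]=2 (border 'ea')
j=18 s[j]='a': k: 2→0; π[18]=0 (border '')
j=19 s[j]='b': π[19]=0 (border '')
j=20 s[j]='a': π[20]=0 (border '')
j=21 s[j]='d': π[21]=0 (border '')
j=22 s[j]='h': π[22]=0 (border '')

[0, 0, 0, 0, 0, 0, 0, 1, 0, 0, 0, 0, 0, 0, 0, 0, 1, 2, 0, 0, 0, 0, 0]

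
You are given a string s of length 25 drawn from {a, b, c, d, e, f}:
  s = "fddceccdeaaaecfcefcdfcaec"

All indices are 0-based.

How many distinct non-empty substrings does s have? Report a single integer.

rank→(start, suffix):
  0 → (9, 'aaaecfcefcdfcaec')
  1 → (10, 'aaecfcefcdfcaec')
  2 → (22, 'aec')
  3 → (11, 'aecfcefcdfcaec')
  4 → (24, 'c')
  5 → (21, 'caec')
  6 → (5, 'ccdeaaaecfcefcdfcaec')
  7 → (6, 'cdeaaaecfcefcdfcaec')
  8 → (18, 'cdfcaec')
  9 → (3, 'ceccdeaaaecfcefcdfcaec')
  10 → (15, 'cefcdfcaec')
  11 → (13, 'cfcefcdfcaec')
  12 → (2, 'dceccdeaaaecfcefcdfcaec')
  13 → (1, 'ddceccdeaaaecfcefcdfcaec')
  14 → (7, 'deaaaecfcefcdfcaec')
  15 → (19, 'dfcaec')
  16 → (8, 'eaaaecfcefcdfcaec')
  17 → (23, 'ec')
  18 → (4, 'eccdeaaaecfcefcdfcaec')
  19 → (12, 'ecfcefcdfcaec')
  20 → (16, 'efcdfcaec')
  21 → (20, 'fcaec')
  22 → (17, 'fcdfcaec')
  23 → (14, 'fcefcdfcaec')
  24 → (0, 'fddceccdeaaaecfcefcdfcaec')

SA = [9, 10, 22, 11, 24, 21, 5, 6, 18, 3, 15, 13, 2, 1, 7, 19, 8, 23, 4, 12, 16, 20, 17, 14, 0]
rank  pair      lcp
   1  s[9:],s[10:]  2  'aa'
   2  s[10:],s[22:]  1  'a'
   3  s[22:],s[11:]  3  'aec'
   4  s[11:],s[24:]  0  ''
   5  s[24:],s[21:]  1  'c'
   6  s[21:],s[5:]  1  'c'
   7  s[5:],s[6:]  1  'c'
   8  s[6:],s[18:]  2  'cd'
   9  s[18:],s[3:]  1  'c'
  10  s[3:],s[15:]  2  'ce'
  11  s[15:],s[13:]  1  'c'
  12  s[13:],s[2:]  0  ''
  13  s[2:],s[1:]  1  'd'
  14  s[1:],s[7:]  1  'd'
  15  s[7:],s[19:]  1  'd'
  16  s[19:],s[8:]  0  ''
  17  s[8:],s[23:]  1  'e'
  18  s[23:],s[4:]  2  'ec'
  19  s[4:],s[12:]  2  'ec'
  20  s[12:],s[16:]  1  'e'
  21  s[16:],s[20:]  0  ''
  22  s[20:],s[17:]  2  'fc'
  23  s[17:],s[14:]  2  'fc'
  24  s[14:],s[0:]  1  'f'

n(n+1)/2 = 25·26/2 = 325
Σ LCP = 0 + 2 + 1 + 3 + 0 + 1 + 1 + 1 + 2 + 1 + 2 + 1 + 0 + 1 + 1 + 1 + 0 + 1 + 2 + 2 + 1 + 0 + 2 + 2 + 1 = 29
distinct = 325 − 29 = 296

296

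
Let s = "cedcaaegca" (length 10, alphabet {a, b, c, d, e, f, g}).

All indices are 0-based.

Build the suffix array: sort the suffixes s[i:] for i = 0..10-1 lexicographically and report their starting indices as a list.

sorted suffixes:
  #0 SA[0]=9  'a'
  #1 SA[1]=4  'aaegca'
  #2 SA[2]=5  'aegca'
  #3 SA[3]=8  'ca'
  #4 SA[4]=3  'caaegca'
  #5 SA[5]=0  'cedcaaegca'
  #6 SA[6]=2  'dcaaegca'
  #7 SA[7]=1  'edcaaegca'
  #8 SA[8]=6  'egca'
  #9 SA[9]=7  'gca'

[9, 4, 5, 8, 3, 0, 2, 1, 6, 7]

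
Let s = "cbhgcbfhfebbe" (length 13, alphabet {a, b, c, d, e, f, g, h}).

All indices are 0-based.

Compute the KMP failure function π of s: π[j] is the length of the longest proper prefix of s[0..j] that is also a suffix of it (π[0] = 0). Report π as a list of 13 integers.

π[0] = 0
j=1 s[j]='b': π[1]=0 (border '')
j=2 s[j]='h': π[2]=0 (border '')
j=3 s[j]='g': π[3]=0 (border '')
j=4 s[j]='c': π[4]=1 (border 'c')
j=5 s[j]='b': π[5]=2 (border 'cb')
j=6 s[j]='f': k: 2→0; π[6]=0 (border '')
j=7 s[j]='h': π[7]=0 (border '')
j=8 s[j]='f': π[8]=0 (border '')
j=9 s[j]='e': π[9]=0 (border '')
j=10 s[j]='b': π[10]=0 (border '')
j=11 s[j]='b': π[11]=0 (border '')
j=12 s[j]='e': π[12]=0 (border '')

[0, 0, 0, 0, 1, 2, 0, 0, 0, 0, 0, 0, 0]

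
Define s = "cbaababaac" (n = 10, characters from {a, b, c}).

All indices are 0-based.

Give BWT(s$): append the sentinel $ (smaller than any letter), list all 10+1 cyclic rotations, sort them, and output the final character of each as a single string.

cbbbaacaaa$

rank  rotation     last
    0  $cbaababaac  c
    1  aababaac$cb  b
    2  aac$cbaabab  b
    3  abaac$cbaab  b
    4  ababaac$cba  a
    5  ac$cbaababa  a
    6  baababaac$c  c
    7  baac$cbaaba  a
    8  babaac$cbaa  a
    9  c$cbaababaa  a
   10  cbaababaac$  $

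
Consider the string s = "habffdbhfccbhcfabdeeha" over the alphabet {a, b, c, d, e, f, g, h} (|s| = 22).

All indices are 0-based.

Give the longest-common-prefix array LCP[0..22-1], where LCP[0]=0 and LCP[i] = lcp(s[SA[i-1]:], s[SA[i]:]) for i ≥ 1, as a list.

rank | idx | suffix
   0 |  21 | a
   1 |  15 | abdeeha
   2 |   1 | abffdbhfccbhcfabdeeha
   3 |  16 | bdeeha
   4 |   2 | bffdbhfccbhcfabdeeha
   5 |  11 | bhcfabdeeha
   6 |   6 | bhfccbhcfabdeeha
   7 |  10 | cbhcfabdeeha
   8 |   9 | ccbhcfabdeeha
   9 |  13 | cfabdeeha
  10 |   5 | dbhfccbhcfabdeeha
  11 |  17 | deeha
  12 |  18 | eeha
  13 |  19 | eha
  14 |  14 | fabdeeha
  15 |   8 | fccbhcfabdeeha
  16 |   4 | fdbhfccbhcfabdeeha
  17 |   3 | ffdbhfccbhcfabdeeha
  18 |  20 | ha
  19 |   0 | habffdbhfccbhcfabdeeha
  20 |  12 | hcfabdeeha
  21 |   7 | hfccbhcfabdeeha

SA = [21, 15, 1, 16, 2, 11, 6, 10, 9, 13, 5, 17, 18, 19, 14, 8, 4, 3, 20, 0, 12, 7]
rank  pair      lcp
   1  s[21:],s[15:]  1  'a'
   2  s[15:],s[1:]  2  'ab'
   3  s[1:],s[16:]  0  ''
   4  s[16:],s[2:]  1  'b'
   5  s[2:],s[11:]  1  'b'
   6  s[11:],s[6:]  2  'bh'
   7  s[6:],s[10:]  0  ''
   8  s[10:],s[9:]  1  'c'
   9  s[9:],s[13:]  1  'c'
  10  s[13:],s[5:]  0  ''
  11  s[5:],s[17:]  1  'd'
  12  s[17:],s[18:]  0  ''
  13  s[18:],s[19:]  1  'e'
  14  s[19:],s[14:]  0  ''
  15  s[14:],s[8:]  1  'f'
  16  s[8:],s[4:]  1  'f'
  17  s[4:],s[3:]  1  'f'
  18  s[3:],s[20:]  0  ''
  19  s[20:],s[0:]  2  'ha'
  20  s[0:],s[12:]  1  'h'
  21  s[12:],s[7:]  1  'h'

[0, 1, 2, 0, 1, 1, 2, 0, 1, 1, 0, 1, 0, 1, 0, 1, 1, 1, 0, 2, 1, 1]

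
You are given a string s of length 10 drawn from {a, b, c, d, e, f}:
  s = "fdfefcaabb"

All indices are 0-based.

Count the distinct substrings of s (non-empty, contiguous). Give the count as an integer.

rank | idx | suffix
   0 |   6 | aabb
   1 |   7 | abb
   2 |   9 | b
   3 |   8 | bb
   4 |   5 | caabb
   5 |   1 | dfefcaabb
   6 |   3 | efcaabb
   7 |   4 | fcaabb
   8 |   0 | fdfefcaabb
   9 |   2 | fefcaabb

SA = [6, 7, 9, 8, 5, 1, 3, 4, 0, 2]
[i] adj suffixes → lcp
  [1] 6/7 → 1 ('a')
  [2] 7/9 → 0 ('')
  [3] 9/8 → 1 ('b')
  [4] 8/5 → 0 ('')
  [5] 5/1 → 0 ('')
  [6] 1/3 → 0 ('')
  [7] 3/4 → 0 ('')
  [8] 4/0 → 1 ('f')
  [9] 0/2 → 1 ('f')

n(n+1)/2 = 10·11/2 = 55
Σ LCP = 0 + 1 + 0 + 1 + 0 + 0 + 0 + 0 + 1 + 1 = 4
distinct = 55 − 4 = 51

51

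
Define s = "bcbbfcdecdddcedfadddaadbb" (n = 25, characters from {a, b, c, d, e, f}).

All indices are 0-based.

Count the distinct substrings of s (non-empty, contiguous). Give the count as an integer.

sorted suffixes:
  #0 SA[0]=20  'aadbb'
  #1 SA[1]=21  'adbb'
  #2 SA[2]=16  'adddaadbb'
  #3 SA[3]=24  'b'
  #4 SA[4]=23  'bb'
  #5 SA[5]=2  'bbfcdecdddcedfadddaadbb'
  #6 SA[6]=0  'bcbbfcdecdddcedfadddaadbb'
  #7 SA[7]=3  'bfcdecdddcedfadddaadbb'
  #8 SA[8]=1  'cbbfcdecdddcedfadddaadbb'
  #9 SA[9]=8  'cdddcedfadddaadbb'
  #10 SA[10]=5  'cdecdddcedfadddaadbb'
  #11 SA[11]=12  'cedfadddaadbb'
  #12 SA[12]=19  'daadbb'
  #13 SA[13]=22  'dbb'
  #14 SA[14]=11  'dcedfadddaadbb'
  #15 SA[15]=18  'ddaadbb'
  #16 SA[16]=10  'ddcedfadddaadbb'
  #17 SA[17]=17  'dddaadbb'
  #18 SA[18]=9  'dddcedfadddaadbb'
  #19 SA[19]=6  'decdddcedfadddaadbb'
  #20 SA[20]=14  'dfadddaadbb'
  #21 SA[21]=7  'ecdddcedfadddaadbb'
  #22 SA[22]=13  'edfadddaadbb'
  #23 SA[23]=15  'fadddaadbb'
  #24 SA[24]=4  'fcdecdddcedfadddaadbb'

SA = [20, 21, 16, 24, 23, 2, 0, 3, 1, 8, 5, 12, 19, 22, 11, 18, 10, 17, 9, 6, 14, 7, 13, 15, 4]
[i] adj suffixes → lcp
  [1] 20/21 → 1 ('a')
  [2] 21/16 → 2 ('ad')
  [3] 16/24 → 0 ('')
  [4] 24/23 → 1 ('b')
  [5] 23/2 → 2 ('bb')
  [6] 2/0 → 1 ('b')
  [7] 0/3 → 1 ('b')
  [8] 3/1 → 0 ('')
  [9] 1/8 → 1 ('c')
  [10] 8/5 → 2 ('cd')
  [11] 5/12 → 1 ('c')
  [12] 12/19 → 0 ('')
  [13] 19/22 → 1 ('d')
  [14] 22/11 → 1 ('d')
  [15] 11/18 → 1 ('d')
  [16] 18/10 → 2 ('dd')
  [17] 10/17 → 2 ('dd')
  [18] 17/9 → 3 ('ddd')
  [19] 9/6 → 1 ('d')
  [20] 6/14 → 1 ('d')
  [21] 14/7 → 0 ('')
  [22] 7/13 → 1 ('e')
  [23] 13/15 → 0 ('')
  [24] 15/4 → 1 ('f')

n(n+1)/2 = 25·26/2 = 325
Σ LCP = 0 + 1 + 2 + 0 + 1 + 2 + 1 + 1 + 0 + 1 + 2 + 1 + 0 + 1 + 1 + 1 + 2 + 2 + 3 + 1 + 1 + 0 + 1 + 0 + 1 = 26
distinct = 325 − 26 = 299

299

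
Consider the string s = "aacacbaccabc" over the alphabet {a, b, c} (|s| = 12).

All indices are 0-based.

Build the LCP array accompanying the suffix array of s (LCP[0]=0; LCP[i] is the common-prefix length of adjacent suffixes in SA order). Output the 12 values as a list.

[0, 1, 1, 2, 2, 0, 1, 0, 1, 2, 1, 1]

rank | idx | suffix
   0 |   0 | aacacbaccabc
   1 |   9 | abc
   2 |   1 | acacbaccabc
   3 |   3 | acbaccabc
   4 |   6 | accabc
   5 |   5 | baccabc
   6 |  10 | bc
   7 |  11 | c
   8 |   8 | cabc
   9 |   2 | cacbaccabc
  10 |   4 | cbaccabc
  11 |   7 | ccabc

SA = [0, 9, 1, 3, 6, 5, 10, 11, 8, 2, 4, 7]
[i] adj suffixes → lcp
  [1] 0/9 → 1 ('a')
  [2] 9/1 → 1 ('a')
  [3] 1/3 → 2 ('ac')
  [4] 3/6 → 2 ('ac')
  [5] 6/5 → 0 ('')
  [6] 5/10 → 1 ('b')
  [7] 10/11 → 0 ('')
  [8] 11/8 → 1 ('c')
  [9] 8/2 → 2 ('ca')
  [10] 2/4 → 1 ('c')
  [11] 4/7 → 1 ('c')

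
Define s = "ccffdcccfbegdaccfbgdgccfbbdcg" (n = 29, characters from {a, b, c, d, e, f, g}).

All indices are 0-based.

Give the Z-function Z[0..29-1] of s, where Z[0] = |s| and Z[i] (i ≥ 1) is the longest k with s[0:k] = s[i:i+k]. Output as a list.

[29, 1, 0, 0, 0, 2, 3, 1, 0, 0, 0, 0, 0, 0, 3, 1, 0, 0, 0, 0, 0, 3, 1, 0, 0, 0, 0, 1, 0]

Z[0]=29
i=1: outside box; Z[1]=1 extend→box=[1,2)
i=2: outside box; Z[2]=0
i=3: outside box; Z[3]=0
i=4: outside box; Z[4]=0
i=5: outside box; Z[5]=2 extend→box=[5,7)
i=6: min(r-i=1, Z[1]=1)=1; Z[6]=3 extend→box=[6,9)
i=7: min(r-i=2, Z[1]=1)=1; Z[7]=1
i=8: min(r-i=1, Z[2]=0)=0; Z[8]=0
i=9: outside box; Z[9]=0
i=10: outside box; Z[10]=0
i=11: outside box; Z[11]=0
i=12: outside box; Z[12]=0
i=13: outside box; Z[13]=0
i=14: outside box; Z[14]=3 extend→box=[14,17)
i=15: min(r-i=2, Z[1]=1)=1; Z[15]=1
i=16: min(r-i=1, Z[2]=0)=0; Z[16]=0
i=17: outside box; Z[17]=0
i=18: outside box; Z[18]=0
i=19: outside box; Z[19]=0
i=20: outside box; Z[20]=0
i=21: outside box; Z[21]=3 extend→box=[21,24)
i=22: min(r-i=2, Z[1]=1)=1; Z[22]=1
i=23: min(r-i=1, Z[2]=0)=0; Z[23]=0
i=24: outside box; Z[24]=0
i=25: outside box; Z[25]=0
i=26: outside box; Z[26]=0
i=27: outside box; Z[27]=1 extend→box=[27,28)
i=28: outside box; Z[28]=0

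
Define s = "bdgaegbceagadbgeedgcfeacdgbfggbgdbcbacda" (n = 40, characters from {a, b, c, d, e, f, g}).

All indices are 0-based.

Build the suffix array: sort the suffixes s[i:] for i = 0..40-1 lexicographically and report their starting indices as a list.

sorted suffixes:
  #0 SA[0]=39  'a'
  #1 SA[1]=36  'acda'
  #2 SA[2]=22  'acdgbfggbgdbcbacda'
  #3 SA[3]=11  'adbgeedgcfeacdgbfggbgdbcbacda'
  #4 SA[4]=3  'aegbceagadbgeedgcfeacdgbfggbgdbcbacda'
  #5 SA[5]=9  'agadbgeedgcfeacdgbfggbgdbcbacda'
  #6 SA[6]=35  'bacda'
  #7 SA[7]=33  'bcbacda'
  #8 SA[8]=6  'bceagadbgeedgcfeacdgbfggbgdbcbacda'
  #9 SA[9]=0  'bdgaegbceagadbgeedgcfeacdgbfggbgdbcbacda'
  #10 SA[10]=26  'bfggbgdbcbacda'
  #11 SA[11]=30  'bgdbcbacda'
  #12 SA[12]=13  'bgeedgcfeacdgbfggbgdbcbacda'
  #13 SA[13]=34  'cbacda'
  #14 SA[14]=37  'cda'
  #15 SA[15]=23  'cdgbfggbgdbcbacda'
  #16 SA[16]=7  'ceagadbgeedgcfeacdgbfggbgdbcbacda'
  #17 SA[17]=19  'cfeacdgbfggbgdbcbacda'
  #18 SA[18]=38  'da'
  #19 SA[19]=32  'dbcbacda'
  #20 SA[20]=12  'dbgeedgcfeacdgbfggbgdbcbacda'
  #21 SA[21]=1  'dgaegbceagadbgeedgcfeacdgbfggbgdbcbacda'
  #22 SA[22]=24  'dgbfggbgdbcbacda'
  #23 SA[23]=17  'dgcfeacdgbfggbgdbcbacda'
  #24 SA[24]=21  'eacdgbfggbgdbcbacda'
  #25 SA[25]=8  'eagadbgeedgcfeacdgbfggbgdbcbacda'
  #26 SA[26]=16  'edgcfeacdgbfggbgdbcbacda'
  #27 SA[27]=15  'eedgcfeacdgbfggbgdbcbacda'
  #28 SA[28]=4  'egbceagadbgeedgcfeacdgbfggbgdbcbacda'
  #29 SA[29]=20  'feacdgbfggbgdbcbacda'
  #30 SA[30]=27  'fggbgdbcbacda'
  #31 SA[31]=10  'gadbgeedgcfeacdgbfggbgdbcbacda'
  #32 SA[32]=2  'gaegbceagadbgeedgcfeacdgbfggbgdbcbacda'
  #33 SA[33]=5  'gbceagadbgeedgcfeacdgbfggbgdbcbacda'
  #34 SA[34]=25  'gbfggbgdbcbacda'
  #35 SA[35]=29  'gbgdbcbacda'
  #36 SA[36]=18  'gcfeacdgbfggbgdbcbacda'
  #37 SA[37]=31  'gdbcbacda'
  #38 SA[38]=14  'geedgcfeacdgbfggbgdbcbacda'
  #39 SA[39]=28  'ggbgdbcbacda'

[39, 36, 22, 11, 3, 9, 35, 33, 6, 0, 26, 30, 13, 34, 37, 23, 7, 19, 38, 32, 12, 1, 24, 17, 21, 8, 16, 15, 4, 20, 27, 10, 2, 5, 25, 29, 18, 31, 14, 28]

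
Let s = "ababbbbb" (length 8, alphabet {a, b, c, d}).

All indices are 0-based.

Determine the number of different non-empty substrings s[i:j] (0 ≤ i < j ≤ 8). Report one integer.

23

rank→(start, suffix):
  0 → (0, 'ababbbbb')
  1 → (2, 'abbbbb')
  2 → (7, 'b')
  3 → (1, 'babbbbb')
  4 → (6, 'bb')
  5 → (5, 'bbb')
  6 → (4, 'bbbb')
  7 → (3, 'bbbbb')

SA = [0, 2, 7, 1, 6, 5, 4, 3]
[i] adj suffixes → lcp
  [1] 0/2 → 2 ('ab')
  [2] 2/7 → 0 ('')
  [3] 7/1 → 1 ('b')
  [4] 1/6 → 1 ('b')
  [5] 6/5 → 2 ('bb')
  [6] 5/4 → 3 ('bbb')
  [7] 4/3 → 4 ('bbbb')

n(n+1)/2 = 8·9/2 = 36
Σ LCP = 0 + 2 + 0 + 1 + 1 + 2 + 3 + 4 = 13
distinct = 36 − 13 = 23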